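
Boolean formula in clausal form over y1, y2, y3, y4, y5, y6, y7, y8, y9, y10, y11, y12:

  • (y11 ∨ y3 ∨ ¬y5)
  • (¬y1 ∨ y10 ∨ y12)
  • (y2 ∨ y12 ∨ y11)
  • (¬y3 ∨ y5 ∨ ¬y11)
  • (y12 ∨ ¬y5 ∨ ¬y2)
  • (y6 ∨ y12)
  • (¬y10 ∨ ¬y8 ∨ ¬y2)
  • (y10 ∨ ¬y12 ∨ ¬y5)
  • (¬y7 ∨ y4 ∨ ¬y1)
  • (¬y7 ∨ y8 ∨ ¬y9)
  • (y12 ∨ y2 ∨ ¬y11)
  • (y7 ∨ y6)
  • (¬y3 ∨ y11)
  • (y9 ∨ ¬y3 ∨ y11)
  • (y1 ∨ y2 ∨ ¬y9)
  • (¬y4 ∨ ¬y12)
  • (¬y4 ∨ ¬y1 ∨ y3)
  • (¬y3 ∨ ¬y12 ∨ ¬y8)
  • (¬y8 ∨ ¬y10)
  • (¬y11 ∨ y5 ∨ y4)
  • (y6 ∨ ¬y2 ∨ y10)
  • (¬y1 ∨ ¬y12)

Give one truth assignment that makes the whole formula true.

y1=F  y2=F  y3=T  y4=F  y5=T  y6=F  y7=T  y8=F  y9=F  y10=T  y11=T  y12=T

Try y1 = False.
Try y2 = False.
  then y9 is forced to False.
For the remaining variables, y3 = True, y4 = False, y5 = True, y6 = False, y7 = True, y8 = False, y10 = True, y11 = True, y12 = True works.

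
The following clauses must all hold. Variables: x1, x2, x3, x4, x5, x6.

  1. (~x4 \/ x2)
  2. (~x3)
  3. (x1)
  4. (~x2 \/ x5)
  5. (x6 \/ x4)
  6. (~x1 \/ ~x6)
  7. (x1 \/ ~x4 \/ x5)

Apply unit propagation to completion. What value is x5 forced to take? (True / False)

(~x3) is a unit clause: x3 = False.
Unit clause (x1) sets x1 = True.
(~x1 \/ ~x6): since x1 = True, the clause reduces to (~x6). x6 = False.
(x4 \/ x6) with x6 = False leaves only x4, so x4 = True.
From (x2 \/ ~x4) and x4 = True: x2 = True.
From (x5 \/ ~x2) and x2 = True: x5 = True.

True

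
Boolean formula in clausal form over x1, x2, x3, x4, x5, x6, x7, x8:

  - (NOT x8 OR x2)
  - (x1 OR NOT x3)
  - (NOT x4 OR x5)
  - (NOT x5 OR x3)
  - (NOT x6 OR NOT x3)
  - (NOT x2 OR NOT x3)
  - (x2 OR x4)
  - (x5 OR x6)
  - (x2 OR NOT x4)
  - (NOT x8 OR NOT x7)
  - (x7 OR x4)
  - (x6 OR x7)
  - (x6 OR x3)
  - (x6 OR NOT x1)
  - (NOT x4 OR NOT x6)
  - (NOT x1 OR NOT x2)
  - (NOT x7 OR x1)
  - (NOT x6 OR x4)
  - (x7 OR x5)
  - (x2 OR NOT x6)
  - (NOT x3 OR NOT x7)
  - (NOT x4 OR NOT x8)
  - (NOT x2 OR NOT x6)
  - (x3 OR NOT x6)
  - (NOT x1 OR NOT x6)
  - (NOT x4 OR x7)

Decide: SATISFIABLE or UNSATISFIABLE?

UNSATISFIABLE

x6 = True:
  propagation gives x3=False; an empty clause results — contradiction.
x6 = False:
  propagation gives x5=True, x3=True, x1=True; an empty clause results — contradiction.
Every branch closes, so no satisfying assignment exists.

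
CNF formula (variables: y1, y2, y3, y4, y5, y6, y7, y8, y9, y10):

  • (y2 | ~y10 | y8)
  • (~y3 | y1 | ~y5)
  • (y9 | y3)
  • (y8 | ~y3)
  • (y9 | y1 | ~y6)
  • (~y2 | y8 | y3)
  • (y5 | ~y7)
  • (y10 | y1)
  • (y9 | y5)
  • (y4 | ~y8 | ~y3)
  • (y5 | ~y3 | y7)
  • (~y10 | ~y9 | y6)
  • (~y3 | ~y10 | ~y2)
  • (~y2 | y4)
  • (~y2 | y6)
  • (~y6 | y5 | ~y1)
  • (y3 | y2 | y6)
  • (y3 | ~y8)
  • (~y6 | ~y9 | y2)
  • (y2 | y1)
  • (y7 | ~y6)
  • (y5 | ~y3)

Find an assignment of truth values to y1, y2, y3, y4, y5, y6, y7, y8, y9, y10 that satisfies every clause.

y1 = True  y2 = True  y3 = True  y4 = True  y5 = True  y6 = True  y7 = True  y8 = True  y9 = True  y10 = False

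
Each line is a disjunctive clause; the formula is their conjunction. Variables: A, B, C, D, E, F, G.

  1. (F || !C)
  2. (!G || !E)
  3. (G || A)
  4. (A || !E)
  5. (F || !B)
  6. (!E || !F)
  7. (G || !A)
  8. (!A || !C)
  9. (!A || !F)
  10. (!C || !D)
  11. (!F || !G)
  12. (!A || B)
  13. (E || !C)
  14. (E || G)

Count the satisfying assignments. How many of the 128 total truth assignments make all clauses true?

2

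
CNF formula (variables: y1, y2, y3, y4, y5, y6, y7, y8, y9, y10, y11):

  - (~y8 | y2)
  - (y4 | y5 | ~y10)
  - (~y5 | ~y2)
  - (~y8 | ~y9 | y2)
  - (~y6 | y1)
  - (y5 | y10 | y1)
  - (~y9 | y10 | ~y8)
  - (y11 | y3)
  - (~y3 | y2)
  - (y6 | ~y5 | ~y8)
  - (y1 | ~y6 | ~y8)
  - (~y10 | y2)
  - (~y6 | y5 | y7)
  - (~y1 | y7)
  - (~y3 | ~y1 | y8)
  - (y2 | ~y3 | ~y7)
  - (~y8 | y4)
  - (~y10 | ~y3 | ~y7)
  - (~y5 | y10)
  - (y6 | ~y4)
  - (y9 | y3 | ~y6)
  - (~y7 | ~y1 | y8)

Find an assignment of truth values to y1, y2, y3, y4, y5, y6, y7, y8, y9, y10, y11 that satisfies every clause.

y11 occurs only positively in the remaining clauses — set y11 = True.
Branch on y1: take y1 = True.
  then y7 is forced to True.
  then y8 is forced to True.
  then y2 is forced to True.
  then y5 is forced to False.
  then y4 is forced to True.
  then y6 is forced to True.
Set y3 = False and propagate.
  then y9 is forced to True.
  then y10 is forced to True.
Every clause has at least one true literal under this assignment.

y1 = 1  y2 = 1  y3 = 0  y4 = 1  y5 = 0  y6 = 1  y7 = 1  y8 = 1  y9 = 1  y10 = 1  y11 = 1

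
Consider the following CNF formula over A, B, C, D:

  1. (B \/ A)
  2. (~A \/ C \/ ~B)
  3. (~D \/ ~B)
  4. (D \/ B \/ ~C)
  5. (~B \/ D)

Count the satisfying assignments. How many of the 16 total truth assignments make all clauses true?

Satisfying assignments:
  A=1 B=0 C=0 D=0
  A=1 B=0 C=0 D=1
  A=1 B=0 C=1 D=1
That's 3 in total.

3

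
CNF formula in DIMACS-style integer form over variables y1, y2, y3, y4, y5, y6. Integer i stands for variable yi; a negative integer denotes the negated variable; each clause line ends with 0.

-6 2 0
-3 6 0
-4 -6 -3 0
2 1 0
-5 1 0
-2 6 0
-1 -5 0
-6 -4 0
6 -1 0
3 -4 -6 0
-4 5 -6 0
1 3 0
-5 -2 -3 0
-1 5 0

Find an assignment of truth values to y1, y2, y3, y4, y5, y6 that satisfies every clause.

y4 occurs only negated in the remaining clauses — set y4 = False.
Set y1 = False and propagate.
  then y2 is forced to True.
  then y5 is forced to False.
  then y6 is forced to True.
  then y3 is forced to True.

y1=False  y2=True  y3=True  y4=False  y5=False  y6=True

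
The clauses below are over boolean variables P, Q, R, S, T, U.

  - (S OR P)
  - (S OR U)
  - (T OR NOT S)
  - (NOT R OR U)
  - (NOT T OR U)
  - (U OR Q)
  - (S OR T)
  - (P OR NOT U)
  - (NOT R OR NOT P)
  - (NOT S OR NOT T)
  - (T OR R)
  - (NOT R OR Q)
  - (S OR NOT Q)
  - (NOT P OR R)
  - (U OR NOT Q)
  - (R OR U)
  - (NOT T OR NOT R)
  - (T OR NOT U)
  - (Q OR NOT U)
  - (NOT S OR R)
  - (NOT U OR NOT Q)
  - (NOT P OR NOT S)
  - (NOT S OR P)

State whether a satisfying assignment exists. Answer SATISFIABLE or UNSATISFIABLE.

UNSATISFIABLE

U = True:
  propagation gives P=True, R=False; an empty clause results — contradiction.
U = False:
  propagation gives S=True, T=True; an empty clause results — contradiction.
Every branch closes, so no satisfying assignment exists.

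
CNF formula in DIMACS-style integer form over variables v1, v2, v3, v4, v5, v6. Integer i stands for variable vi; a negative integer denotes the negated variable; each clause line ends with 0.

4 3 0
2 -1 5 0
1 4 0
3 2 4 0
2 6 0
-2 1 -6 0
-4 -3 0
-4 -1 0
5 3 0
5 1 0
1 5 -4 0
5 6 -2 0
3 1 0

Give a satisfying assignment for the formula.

v1 = True  v2 = True  v3 = True  v4 = False  v5 = True  v6 = False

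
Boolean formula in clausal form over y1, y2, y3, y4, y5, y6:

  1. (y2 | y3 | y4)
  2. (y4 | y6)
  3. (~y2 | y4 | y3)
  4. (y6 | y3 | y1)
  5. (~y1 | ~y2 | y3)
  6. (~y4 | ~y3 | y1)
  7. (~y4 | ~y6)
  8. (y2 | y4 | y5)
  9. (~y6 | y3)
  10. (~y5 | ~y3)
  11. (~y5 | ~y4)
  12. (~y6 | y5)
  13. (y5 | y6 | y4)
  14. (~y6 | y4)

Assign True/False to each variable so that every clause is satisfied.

y1=True, y2=True, y3=True, y4=True, y5=False, y6=False

Branch on y1: take y1 = True.
Branch on y2: take y2 = True.
  then y3 is forced to True.
  then y5 is forced to False.
  then y6 is forced to False.
  then y4 is forced to True.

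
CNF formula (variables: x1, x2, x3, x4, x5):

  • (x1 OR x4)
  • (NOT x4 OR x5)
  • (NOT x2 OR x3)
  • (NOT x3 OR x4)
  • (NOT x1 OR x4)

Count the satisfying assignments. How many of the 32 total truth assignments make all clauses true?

The models are:
  x1=F x2=F x3=F x4=T x5=T
  x1=F x2=F x3=T x4=T x5=T
  x1=F x2=T x3=T x4=T x5=T
  x1=T x2=F x3=F x4=T x5=T
  x1=T x2=F x3=T x4=T x5=T
  x1=T x2=T x3=T x4=T x5=T
Count: 6.

6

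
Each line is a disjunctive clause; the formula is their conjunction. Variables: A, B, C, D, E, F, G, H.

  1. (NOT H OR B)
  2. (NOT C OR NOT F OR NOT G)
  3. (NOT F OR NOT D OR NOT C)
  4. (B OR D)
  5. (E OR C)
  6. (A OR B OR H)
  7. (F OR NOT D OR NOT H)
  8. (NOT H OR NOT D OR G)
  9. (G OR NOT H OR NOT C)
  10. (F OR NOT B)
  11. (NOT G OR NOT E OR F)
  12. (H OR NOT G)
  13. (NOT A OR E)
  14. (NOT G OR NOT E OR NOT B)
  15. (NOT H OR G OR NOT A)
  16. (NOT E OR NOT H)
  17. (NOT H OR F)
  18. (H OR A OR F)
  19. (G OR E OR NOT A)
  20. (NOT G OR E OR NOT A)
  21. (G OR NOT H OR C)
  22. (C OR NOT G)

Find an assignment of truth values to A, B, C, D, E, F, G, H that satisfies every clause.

A=False, B=True, C=False, D=True, E=True, F=True, G=False, H=False

Check each clause:
  1. (B OR NOT H) — NOT H is true.
  2. (NOT C OR NOT F OR NOT G) — NOT G is true.
  3. (NOT F OR NOT D OR NOT C) — NOT C is true.
  4. (D OR B) — B is true.
  5. (C OR E) — E is true.
  6. (H OR A OR B) — B is true.
  7. (NOT H OR NOT D OR F) — NOT H is true.
  8. (NOT H OR NOT D OR G) — NOT H is true.
  9. (NOT C OR NOT H OR G) — NOT H is true.
  10. (NOT B OR F) — F is true.
  11. (NOT G OR F OR NOT E) — NOT G is true.
  12. (NOT G OR H) — NOT G is true.
  13. (E OR NOT A) — E is true.
  14. (NOT E OR NOT G OR NOT B) — NOT G is true.
  15. (NOT H OR G OR NOT A) — NOT H is true.
  16. (NOT H OR NOT E) — NOT H is true.
  17. (F OR NOT H) — NOT H is true.
  18. (F OR H OR A) — F is true.
  19. (G OR NOT A OR E) — E is true.
  20. (NOT G OR E OR NOT A) — NOT G is true.
  21. (G OR C OR NOT H) — NOT H is true.
  22. (C OR NOT G) — NOT G is true.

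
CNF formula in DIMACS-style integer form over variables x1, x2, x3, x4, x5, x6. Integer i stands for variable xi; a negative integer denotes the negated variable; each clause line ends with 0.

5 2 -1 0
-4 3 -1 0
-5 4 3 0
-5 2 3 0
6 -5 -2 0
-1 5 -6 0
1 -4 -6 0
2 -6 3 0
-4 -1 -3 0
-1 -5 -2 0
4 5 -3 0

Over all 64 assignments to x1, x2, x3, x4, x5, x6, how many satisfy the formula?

14

Split on x5, then x1.
  x5=1, x1=1: remaining (x2,x3,x4,x6) ∈ {(0,1,0,0); (0,1,0,1)} — 2.
  x5=1, x1=0: remaining (x2,x3,x4,x6) ∈ {(0,1,0,0); (0,1,0,1); (0,1,1,0); (1,1,0,1)} — 4.
  x5=0, x1=1: remaining (x2,x3,x4,x6) ∈ {(1,0,0,0)} — 1.
  x5=0, x1=0: 7 of the 16 assignments to (x2,x3,x4,x6) work.
Total: 2 + 4 + 1 + 7 = 14.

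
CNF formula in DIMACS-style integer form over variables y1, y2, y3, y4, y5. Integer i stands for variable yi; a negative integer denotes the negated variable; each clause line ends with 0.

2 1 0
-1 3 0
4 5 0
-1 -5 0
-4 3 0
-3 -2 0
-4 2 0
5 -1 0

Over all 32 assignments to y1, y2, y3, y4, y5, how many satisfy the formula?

1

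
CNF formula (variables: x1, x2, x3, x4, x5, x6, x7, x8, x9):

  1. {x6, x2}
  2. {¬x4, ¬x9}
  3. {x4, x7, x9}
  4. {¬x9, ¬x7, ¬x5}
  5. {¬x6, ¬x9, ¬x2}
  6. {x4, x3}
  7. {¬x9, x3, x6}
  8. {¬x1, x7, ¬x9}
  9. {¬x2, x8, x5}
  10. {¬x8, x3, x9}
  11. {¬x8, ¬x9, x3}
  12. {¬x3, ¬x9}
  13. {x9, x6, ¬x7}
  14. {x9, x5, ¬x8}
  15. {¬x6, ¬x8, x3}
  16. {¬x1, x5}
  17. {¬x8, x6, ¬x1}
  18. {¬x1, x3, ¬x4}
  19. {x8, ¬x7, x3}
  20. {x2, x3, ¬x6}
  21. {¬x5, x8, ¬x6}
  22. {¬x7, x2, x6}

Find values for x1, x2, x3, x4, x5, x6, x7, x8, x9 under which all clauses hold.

x1 occurs only negated in the remaining clauses — set x1 = False.
Branch on x2: take x2 = False.
  then x6 is forced to True.
  then x3 is forced to True.
  then x9 is forced to False.
Try x4 = True.
For the remaining variables, x5 = True, x7 = False, x8 = True works.
Every clause has at least one true literal under this assignment.

x1 = False, x2 = False, x3 = True, x4 = True, x5 = True, x6 = True, x7 = False, x8 = True, x9 = False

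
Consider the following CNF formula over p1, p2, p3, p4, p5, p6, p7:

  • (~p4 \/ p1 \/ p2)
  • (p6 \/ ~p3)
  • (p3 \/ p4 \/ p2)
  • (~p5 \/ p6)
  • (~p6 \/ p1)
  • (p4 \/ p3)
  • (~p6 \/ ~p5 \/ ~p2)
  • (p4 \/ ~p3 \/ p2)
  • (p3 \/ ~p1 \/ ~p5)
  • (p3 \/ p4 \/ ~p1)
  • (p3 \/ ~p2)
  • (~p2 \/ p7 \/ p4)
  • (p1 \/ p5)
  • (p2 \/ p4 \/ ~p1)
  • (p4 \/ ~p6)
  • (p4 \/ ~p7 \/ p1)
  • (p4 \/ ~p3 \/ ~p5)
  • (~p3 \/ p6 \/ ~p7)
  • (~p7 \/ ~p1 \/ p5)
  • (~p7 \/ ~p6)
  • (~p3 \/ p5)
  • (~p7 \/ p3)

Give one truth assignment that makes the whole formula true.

p1=True, p2=False, p3=False, p4=True, p5=False, p6=True, p7=False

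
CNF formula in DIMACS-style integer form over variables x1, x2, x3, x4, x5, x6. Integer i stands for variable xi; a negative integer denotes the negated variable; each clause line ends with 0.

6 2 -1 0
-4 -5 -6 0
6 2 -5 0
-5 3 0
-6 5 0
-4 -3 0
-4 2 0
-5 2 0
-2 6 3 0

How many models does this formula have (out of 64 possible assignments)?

8

Case analysis on x2 and x5:
  x2=T, x5=T: remaining (x1,x3,x4,x6) ∈ {(F,T,F,F); (F,T,F,T); (T,T,F,F); (T,T,F,T)} — 4.
  x2=T, x5=F: remaining (x1,x3,x4,x6) ∈ {(F,T,F,F); (T,T,F,F)} — 2.
  x2=F, x5=T: a clause becomes empty — 0.
  x2=F, x5=F: remaining (x1,x3,x4,x6) ∈ {(F,F,F,F); (F,T,F,F)} — 2.
Total: 4 + 2 + 0 + 2 = 8.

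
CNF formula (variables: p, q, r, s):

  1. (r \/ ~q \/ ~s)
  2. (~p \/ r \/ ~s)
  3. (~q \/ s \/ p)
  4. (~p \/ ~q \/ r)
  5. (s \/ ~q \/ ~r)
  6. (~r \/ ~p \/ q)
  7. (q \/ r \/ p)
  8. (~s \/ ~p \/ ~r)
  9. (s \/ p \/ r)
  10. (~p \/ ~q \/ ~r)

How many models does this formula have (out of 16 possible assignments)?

4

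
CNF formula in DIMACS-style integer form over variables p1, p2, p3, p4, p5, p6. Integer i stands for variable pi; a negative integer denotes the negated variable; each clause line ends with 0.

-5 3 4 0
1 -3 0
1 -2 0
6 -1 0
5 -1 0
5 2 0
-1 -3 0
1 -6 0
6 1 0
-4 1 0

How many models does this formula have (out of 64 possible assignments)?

2

The models are:
  p1=T p2=F p3=F p4=T p5=T p6=T
  p1=T p2=T p3=F p4=T p5=T p6=T
That's 2 in total.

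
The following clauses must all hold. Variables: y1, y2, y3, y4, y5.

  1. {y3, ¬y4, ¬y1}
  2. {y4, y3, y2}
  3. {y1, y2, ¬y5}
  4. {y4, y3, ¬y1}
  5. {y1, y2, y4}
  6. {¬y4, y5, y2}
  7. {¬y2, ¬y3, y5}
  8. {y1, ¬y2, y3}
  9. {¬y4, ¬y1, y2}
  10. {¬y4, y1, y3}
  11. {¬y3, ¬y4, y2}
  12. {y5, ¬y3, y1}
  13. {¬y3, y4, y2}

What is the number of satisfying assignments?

4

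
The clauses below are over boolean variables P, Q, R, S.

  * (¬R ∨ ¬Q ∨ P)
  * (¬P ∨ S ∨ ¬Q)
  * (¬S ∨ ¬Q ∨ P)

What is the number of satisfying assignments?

11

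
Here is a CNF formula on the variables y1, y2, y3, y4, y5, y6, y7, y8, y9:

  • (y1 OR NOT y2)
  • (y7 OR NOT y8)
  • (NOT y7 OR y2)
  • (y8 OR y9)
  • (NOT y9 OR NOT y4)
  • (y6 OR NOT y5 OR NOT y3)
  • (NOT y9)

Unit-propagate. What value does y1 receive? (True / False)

(NOT y9) is a unit clause: y9 = False.
In (y8 OR y9), y9 is now false; y8 must hold, so y8 = True.
In (NOT y8 OR y7), NOT y8 is now false; y7 must hold, so y7 = True.
From (NOT y7 OR y2) and y7 = True: y2 = True.
In (y1 OR NOT y2), NOT y2 is now false; y1 must hold, so y1 = True.

True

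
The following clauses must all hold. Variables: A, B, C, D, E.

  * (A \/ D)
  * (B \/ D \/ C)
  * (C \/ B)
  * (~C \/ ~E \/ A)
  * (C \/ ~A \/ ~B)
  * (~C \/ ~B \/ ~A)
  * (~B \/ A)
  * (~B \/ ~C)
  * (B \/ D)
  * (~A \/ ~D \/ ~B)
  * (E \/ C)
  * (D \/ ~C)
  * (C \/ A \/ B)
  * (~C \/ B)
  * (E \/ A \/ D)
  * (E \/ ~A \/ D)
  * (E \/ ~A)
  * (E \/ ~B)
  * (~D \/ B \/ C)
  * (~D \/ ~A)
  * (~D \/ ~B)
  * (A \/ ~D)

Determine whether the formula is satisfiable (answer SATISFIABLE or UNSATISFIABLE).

UNSATISFIABLE

B = True:
  propagation gives A=True, C=True; an empty clause results — contradiction.
B = False:
  propagation gives C=True; an empty clause results — contradiction.
Every branch closes, so no satisfying assignment exists.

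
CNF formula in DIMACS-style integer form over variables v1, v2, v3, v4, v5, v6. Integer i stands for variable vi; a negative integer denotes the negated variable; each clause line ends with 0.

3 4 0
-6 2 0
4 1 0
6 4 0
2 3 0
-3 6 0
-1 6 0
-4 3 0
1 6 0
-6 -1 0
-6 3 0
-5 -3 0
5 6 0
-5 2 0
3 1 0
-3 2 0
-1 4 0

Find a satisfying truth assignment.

v1=0, v2=1, v3=1, v4=1, v5=0, v6=1

Pure literal: v2 appears only positively; assign v2 = True.
Branch on v1: take v1 = False.
  then v4 is forced to True.
  then v3 is forced to True.
  then v6 is forced to True.
  then v5 is forced to False.
Check each clause:
  1. (v4 | v3) — v3 is true.
  2. (~v6 | v2) — v2 is true.
  3. (v1 | v4) — v4 is true.
  4. (v4 | v6) — v4 is true.
  5. (v2 | v3) — v2 is true.
  6. (~v3 | v6) — v6 is true.
  7. (v6 | ~v1) — v6 is true.
  8. (v3 | ~v4) — v3 is true.
  9. (v1 | v6) — v6 is true.
  10. (~v6 | ~v1) — ~v1 is true.
  11. (v3 | ~v6) — v3 is true.
  12. (~v3 | ~v5) — ~v5 is true.
  13. (v5 | v6) — v6 is true.
  14. (v2 | ~v5) — v2 is true.
  15. (v1 | v3) — v3 is true.
  16. (v2 | ~v3) — v2 is true.
  17. (v4 | ~v1) — v4 is true.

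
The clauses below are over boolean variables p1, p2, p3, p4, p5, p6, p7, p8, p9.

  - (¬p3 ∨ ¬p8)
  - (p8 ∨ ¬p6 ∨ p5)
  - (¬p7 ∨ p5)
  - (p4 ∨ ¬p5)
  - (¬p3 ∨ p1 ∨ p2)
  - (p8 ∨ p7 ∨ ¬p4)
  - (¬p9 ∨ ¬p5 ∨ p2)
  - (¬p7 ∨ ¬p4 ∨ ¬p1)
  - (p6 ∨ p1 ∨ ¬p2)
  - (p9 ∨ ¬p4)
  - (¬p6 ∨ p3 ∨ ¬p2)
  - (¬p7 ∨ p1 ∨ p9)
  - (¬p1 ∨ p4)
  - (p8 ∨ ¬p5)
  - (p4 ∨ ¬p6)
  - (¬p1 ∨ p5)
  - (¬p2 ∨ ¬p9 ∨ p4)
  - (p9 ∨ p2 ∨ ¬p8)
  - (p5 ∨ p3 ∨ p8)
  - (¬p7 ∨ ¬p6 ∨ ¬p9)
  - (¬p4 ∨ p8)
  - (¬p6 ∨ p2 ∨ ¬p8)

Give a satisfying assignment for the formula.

p1=F  p2=F  p3=F  p4=F  p5=F  p6=F  p7=F  p8=T  p9=T

Check each clause:
  1. (¬p8 ∨ ¬p3) — ¬p3 is true.
  2. (p5 ∨ p8 ∨ ¬p6) — p8 is true.
  3. (p5 ∨ ¬p7) — ¬p7 is true.
  4. (p4 ∨ ¬p5) — ¬p5 is true.
  5. (p1 ∨ ¬p3 ∨ p2) — ¬p3 is true.
  6. (p7 ∨ p8 ∨ ¬p4) — p8 is true.
  7. (¬p5 ∨ ¬p9 ∨ p2) — ¬p5 is true.
  8. (¬p4 ∨ ¬p1 ∨ ¬p7) — ¬p7 is true.
  9. (¬p2 ∨ p6 ∨ p1) — ¬p2 is true.
  10. (p9 ∨ ¬p4) — p9 is true.
  11. (p3 ∨ ¬p2 ∨ ¬p6) — ¬p6 is true.
  12. (p1 ∨ p9 ∨ ¬p7) — ¬p7 is true.
  13. (¬p1 ∨ p4) — ¬p1 is true.
  14. (¬p5 ∨ p8) — p8 is true.
  15. (¬p6 ∨ p4) — ¬p6 is true.
  16. (p5 ∨ ¬p1) — ¬p1 is true.
  17. (¬p9 ∨ p4 ∨ ¬p2) — ¬p2 is true.
  18. (p9 ∨ p2 ∨ ¬p8) — p9 is true.
  19. (p8 ∨ p5 ∨ p3) — p8 is true.
  20. (¬p6 ∨ ¬p9 ∨ ¬p7) — ¬p7 is true.
  21. (p8 ∨ ¬p4) — p8 is true.
  22. (¬p6 ∨ p2 ∨ ¬p8) — ¬p6 is true.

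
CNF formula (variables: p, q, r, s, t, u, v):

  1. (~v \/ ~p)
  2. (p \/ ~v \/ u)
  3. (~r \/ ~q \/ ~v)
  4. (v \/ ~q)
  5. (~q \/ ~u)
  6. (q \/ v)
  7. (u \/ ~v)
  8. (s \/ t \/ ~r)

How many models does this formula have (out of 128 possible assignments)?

Case analysis on v and q:
  v=T, q=T: a clause becomes empty — 0.
  v=T, q=F: 7 of the 32 assignments to (p,r,s,t,u) work.
  v=F, q=T: a clause becomes empty — 0.
  v=F, q=F: a clause becomes empty — 0.
Total: 0 + 7 + 0 + 0 = 7.

7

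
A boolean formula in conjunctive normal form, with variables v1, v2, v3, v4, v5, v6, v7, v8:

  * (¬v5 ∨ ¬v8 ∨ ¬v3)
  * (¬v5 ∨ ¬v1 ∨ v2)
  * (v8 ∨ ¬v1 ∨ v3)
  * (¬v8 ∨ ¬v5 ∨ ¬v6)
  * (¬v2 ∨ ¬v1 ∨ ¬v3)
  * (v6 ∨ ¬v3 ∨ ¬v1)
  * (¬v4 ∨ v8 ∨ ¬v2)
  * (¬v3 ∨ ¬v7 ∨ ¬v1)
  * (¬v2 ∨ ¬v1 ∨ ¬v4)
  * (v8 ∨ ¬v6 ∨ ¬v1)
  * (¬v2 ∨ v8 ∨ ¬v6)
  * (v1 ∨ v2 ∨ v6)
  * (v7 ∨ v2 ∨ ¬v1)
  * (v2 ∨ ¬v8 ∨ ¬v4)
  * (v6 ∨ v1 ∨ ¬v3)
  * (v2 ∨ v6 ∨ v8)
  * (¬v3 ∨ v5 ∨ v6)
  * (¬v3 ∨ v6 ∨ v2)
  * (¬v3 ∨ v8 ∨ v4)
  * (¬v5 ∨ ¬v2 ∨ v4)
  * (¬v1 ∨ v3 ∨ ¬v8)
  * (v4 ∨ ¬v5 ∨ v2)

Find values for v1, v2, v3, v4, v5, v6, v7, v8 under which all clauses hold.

v1=False, v2=False, v3=False, v4=False, v5=False, v6=True, v7=False, v8=False

Check each clause:
  1. (¬v5 ∨ ¬v8 ∨ ¬v3) — ¬v8 is true.
  2. (¬v1 ∨ v2 ∨ ¬v5) — ¬v5 is true.
  3. (¬v1 ∨ v8 ∨ v3) — ¬v1 is true.
  4. (¬v8 ∨ ¬v5 ∨ ¬v6) — ¬v8 is true.
  5. (¬v2 ∨ ¬v3 ∨ ¬v1) — ¬v3 is true.
  6. (¬v3 ∨ v6 ∨ ¬v1) — ¬v3 is true.
  7. (¬v4 ∨ v8 ∨ ¬v2) — ¬v4 is true.
  8. (¬v1 ∨ ¬v7 ∨ ¬v3) — ¬v7 is true.
  9. (¬v4 ∨ ¬v2 ∨ ¬v1) — ¬v4 is true.
  10. (v8 ∨ ¬v1 ∨ ¬v6) — ¬v1 is true.
  11. (v8 ∨ ¬v6 ∨ ¬v2) — ¬v2 is true.
  12. (v2 ∨ v6 ∨ v1) — v6 is true.
  13. (v2 ∨ ¬v1 ∨ v7) — ¬v1 is true.
  14. (¬v8 ∨ ¬v4 ∨ v2) — ¬v8 is true.
  15. (¬v3 ∨ v6 ∨ v1) — ¬v3 is true.
  16. (v2 ∨ v8 ∨ v6) — v6 is true.
  17. (¬v3 ∨ v5 ∨ v6) — ¬v3 is true.
  18. (¬v3 ∨ v6 ∨ v2) — ¬v3 is true.
  19. (v4 ∨ ¬v3 ∨ v8) — ¬v3 is true.
  20. (¬v2 ∨ ¬v5 ∨ v4) — ¬v5 is true.
  21. (¬v1 ∨ v3 ∨ ¬v8) — ¬v8 is true.
  22. (¬v5 ∨ v2 ∨ v4) — ¬v5 is true.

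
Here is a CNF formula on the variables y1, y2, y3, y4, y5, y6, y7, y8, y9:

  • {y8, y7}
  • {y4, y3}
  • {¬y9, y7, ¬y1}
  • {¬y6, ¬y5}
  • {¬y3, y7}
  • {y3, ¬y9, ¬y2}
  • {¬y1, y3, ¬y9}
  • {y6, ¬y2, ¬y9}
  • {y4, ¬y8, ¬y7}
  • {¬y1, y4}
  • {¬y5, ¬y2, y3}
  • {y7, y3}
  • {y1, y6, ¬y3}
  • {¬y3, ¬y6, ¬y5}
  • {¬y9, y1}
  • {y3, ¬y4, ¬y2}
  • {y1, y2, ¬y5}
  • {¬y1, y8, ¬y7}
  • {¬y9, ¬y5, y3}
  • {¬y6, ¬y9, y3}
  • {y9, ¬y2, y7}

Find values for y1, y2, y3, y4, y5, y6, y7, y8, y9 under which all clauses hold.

y1 = False, y2 = False, y3 = True, y4 = True, y5 = False, y6 = True, y7 = True, y8 = True, y9 = False

y5 occurs only negated in the remaining clauses — set y5 = False.
Try y1 = False.
  then y9 is forced to False.
Branch on y2: take y2 = False.
For the remaining variables, y3 = True, y4 = True, y6 = True, y7 = True, y8 = True works.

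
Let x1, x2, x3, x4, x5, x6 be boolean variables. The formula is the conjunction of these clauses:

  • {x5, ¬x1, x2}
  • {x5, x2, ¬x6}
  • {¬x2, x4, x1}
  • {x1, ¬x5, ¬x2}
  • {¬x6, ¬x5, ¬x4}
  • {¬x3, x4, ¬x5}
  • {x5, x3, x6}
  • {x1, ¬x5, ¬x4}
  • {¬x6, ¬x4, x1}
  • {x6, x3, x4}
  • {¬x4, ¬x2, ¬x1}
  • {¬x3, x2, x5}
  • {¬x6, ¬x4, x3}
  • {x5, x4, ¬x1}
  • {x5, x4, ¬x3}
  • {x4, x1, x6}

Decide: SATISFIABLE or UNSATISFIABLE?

Branch on x1: take x1 = True.
Branch on x2: take x2 = False.
  then x5 is forced to True.
For the remaining variables, x3 = False, x4 = False, x6 = True works.
Every clause has at least one true literal under this assignment.
So x1 = 1  x2 = 0  x3 = 0  x4 = 0  x5 = 1  x6 = 1 is a satisfying assignment.

SATISFIABLE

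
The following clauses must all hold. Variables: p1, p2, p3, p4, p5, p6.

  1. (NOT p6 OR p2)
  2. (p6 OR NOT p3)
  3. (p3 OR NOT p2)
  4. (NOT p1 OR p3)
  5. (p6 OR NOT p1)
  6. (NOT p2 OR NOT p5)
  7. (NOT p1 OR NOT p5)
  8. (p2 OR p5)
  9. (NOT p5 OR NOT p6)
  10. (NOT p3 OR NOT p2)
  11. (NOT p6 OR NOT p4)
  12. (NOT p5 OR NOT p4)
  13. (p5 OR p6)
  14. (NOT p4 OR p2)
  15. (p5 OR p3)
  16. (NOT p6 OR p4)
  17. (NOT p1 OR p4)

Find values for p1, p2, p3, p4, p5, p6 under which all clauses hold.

p1=False, p2=False, p3=False, p4=False, p5=True, p6=False

p1 occurs only negated in the remaining clauses — set p1 = False.
Set p2 = False and propagate.
  then p6 is forced to False.
  then p3 is forced to False.
  then p5 is forced to True.
  then p4 is forced to False.
Every clause has at least one true literal under this assignment.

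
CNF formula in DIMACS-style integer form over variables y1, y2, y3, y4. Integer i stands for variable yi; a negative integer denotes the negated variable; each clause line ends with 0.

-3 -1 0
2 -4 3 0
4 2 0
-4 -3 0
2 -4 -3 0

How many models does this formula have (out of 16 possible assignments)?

Satisfying assignments:
  y1=F y2=T y3=F y4=F
  y1=F y2=T y3=F y4=T
  y1=F y2=T y3=T y4=F
  y1=T y2=T y3=F y4=F
  y1=T y2=T y3=F y4=T
Count: 5.

5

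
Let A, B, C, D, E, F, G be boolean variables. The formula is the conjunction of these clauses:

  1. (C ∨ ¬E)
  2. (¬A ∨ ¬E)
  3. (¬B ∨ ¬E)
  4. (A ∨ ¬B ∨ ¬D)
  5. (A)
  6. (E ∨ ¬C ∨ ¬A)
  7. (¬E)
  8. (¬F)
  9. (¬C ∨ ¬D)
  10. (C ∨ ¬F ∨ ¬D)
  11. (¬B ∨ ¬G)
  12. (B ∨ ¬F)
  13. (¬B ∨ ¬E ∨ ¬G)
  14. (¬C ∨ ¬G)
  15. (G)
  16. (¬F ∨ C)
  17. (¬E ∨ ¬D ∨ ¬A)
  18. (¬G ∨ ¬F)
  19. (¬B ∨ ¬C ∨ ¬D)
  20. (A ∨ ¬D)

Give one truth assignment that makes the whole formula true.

A = True, B = False, C = False, D = True, E = False, F = False, G = True

The clause (A) is unit: A must be True.
The clause (¬E) is unit: E must be False.
(¬C) is a unit clause, so C = False.
(¬F) is a unit clause, so F = False.
Unit propagation: (G) forces G = True.
Unit propagation: (¬B) forces B = False.
D is now unconstrained; take D = True.
Check each clause:
  1. (C ∨ ¬E) — ¬E is true.
  2. (¬A ∨ ¬E) — ¬E is true.
  3. (¬B ∨ ¬E) — ¬E is true.
  4. (A ∨ ¬B ∨ ¬D) — A is true.
  5. (A) — A is true.
  6. (¬A ∨ E ∨ ¬C) — ¬C is true.
  7. (¬E) — ¬E is true.
  8. (¬F) — ¬F is true.
  9. (¬D ∨ ¬C) — ¬C is true.
  10. (¬F ∨ ¬D ∨ C) — ¬F is true.
  11. (¬B ∨ ¬G) — ¬B is true.
  12. (¬F ∨ B) — ¬F is true.
  13. (¬G ∨ ¬E ∨ ¬B) — ¬E is true.
  14. (¬C ∨ ¬G) — ¬C is true.
  15. (G) — G is true.
  16. (¬F ∨ C) — ¬F is true.
  17. (¬D ∨ ¬A ∨ ¬E) — ¬E is true.
  18. (¬G ∨ ¬F) — ¬F is true.
  19. (¬B ∨ ¬C ∨ ¬D) — ¬C is true.
  20. (A ∨ ¬D) — A is true.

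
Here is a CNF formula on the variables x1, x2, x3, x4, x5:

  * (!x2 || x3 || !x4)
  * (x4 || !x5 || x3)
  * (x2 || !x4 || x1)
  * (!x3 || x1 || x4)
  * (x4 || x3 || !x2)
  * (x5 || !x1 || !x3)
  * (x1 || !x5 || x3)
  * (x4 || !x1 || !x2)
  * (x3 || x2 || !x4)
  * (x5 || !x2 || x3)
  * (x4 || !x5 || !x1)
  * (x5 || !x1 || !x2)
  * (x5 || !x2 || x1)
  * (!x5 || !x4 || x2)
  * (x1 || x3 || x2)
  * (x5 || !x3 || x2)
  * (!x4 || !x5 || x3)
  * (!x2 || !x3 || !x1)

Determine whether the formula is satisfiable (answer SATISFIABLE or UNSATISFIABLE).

Try x1 = False.
Try x2 = True.
  then x5 is forced to True.
  then x3 is forced to True.
  then x4 is forced to True.
Every clause has at least one true literal under this assignment.
So x1 = F  x2 = T  x3 = T  x4 = T  x5 = T is a satisfying assignment.

SATISFIABLE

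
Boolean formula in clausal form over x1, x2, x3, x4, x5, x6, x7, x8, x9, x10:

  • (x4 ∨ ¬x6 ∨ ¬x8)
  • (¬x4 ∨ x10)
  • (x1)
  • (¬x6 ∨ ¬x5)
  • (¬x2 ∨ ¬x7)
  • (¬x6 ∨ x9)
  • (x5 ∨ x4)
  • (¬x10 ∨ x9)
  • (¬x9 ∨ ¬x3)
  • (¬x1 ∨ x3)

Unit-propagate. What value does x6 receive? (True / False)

Unit clause (x1) sets x1 = True.
(x3 ∨ ¬x1) with x1 = True leaves only x3, so x3 = True.
In (¬x9 ∨ ¬x3), ¬x3 is now false; ¬x9 must hold, so x9 = False.
In (x9 ∨ ¬x6), x9 is now false; ¬x6 must hold, so x6 = False.

False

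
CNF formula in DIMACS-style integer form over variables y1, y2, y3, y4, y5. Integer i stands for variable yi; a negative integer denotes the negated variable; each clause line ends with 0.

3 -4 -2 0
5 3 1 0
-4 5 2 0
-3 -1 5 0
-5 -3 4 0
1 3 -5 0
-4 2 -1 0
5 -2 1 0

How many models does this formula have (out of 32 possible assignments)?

8

The models are:
  y1=0 y2=0 y3=1 y4=0 y5=0
  y1=0 y2=0 y3=1 y4=1 y5=1
  y1=0 y2=1 y3=1 y4=1 y5=1
  y1=1 y2=0 y3=0 y4=0 y5=0
  y1=1 y2=0 y3=0 y4=0 y5=1
  y1=1 y2=1 y3=0 y4=0 y5=0
  y1=1 y2=1 y3=0 y4=0 y5=1
  y1=1 y2=1 y3=1 y4=1 y5=1
That's 8 in total.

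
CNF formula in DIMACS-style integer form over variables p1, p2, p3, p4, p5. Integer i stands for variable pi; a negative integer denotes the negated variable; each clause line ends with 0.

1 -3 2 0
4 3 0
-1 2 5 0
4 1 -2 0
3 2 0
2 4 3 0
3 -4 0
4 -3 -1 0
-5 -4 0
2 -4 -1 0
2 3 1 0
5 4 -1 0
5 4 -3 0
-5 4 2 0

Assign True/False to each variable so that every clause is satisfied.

p1 = 1  p2 = 1  p3 = 1  p4 = 1  p5 = 0

Check each clause:
  1. {p2, ¬p3, p1} — p1 is true.
  2. {p4, p3} — p3 is true.
  3. {p5, ¬p1, p2} — p2 is true.
  4. {¬p2, p4, p1} — p1 is true.
  5. {p2, p3} — p2 is true.
  6. {p3, p4, p2} — p2 is true.
  7. {¬p4, p3} — p3 is true.
  8. {p4, ¬p3, ¬p1} — p4 is true.
  9. {¬p4, ¬p5} — ¬p5 is true.
  10. {¬p4, ¬p1, p2} — p2 is true.
  11. {p1, p2, p3} — p1 is true.
  12. {p5, ¬p1, p4} — p4 is true.
  13. {p4, p5, ¬p3} — p4 is true.
  14. {p4, p2, ¬p5} — p2 is true.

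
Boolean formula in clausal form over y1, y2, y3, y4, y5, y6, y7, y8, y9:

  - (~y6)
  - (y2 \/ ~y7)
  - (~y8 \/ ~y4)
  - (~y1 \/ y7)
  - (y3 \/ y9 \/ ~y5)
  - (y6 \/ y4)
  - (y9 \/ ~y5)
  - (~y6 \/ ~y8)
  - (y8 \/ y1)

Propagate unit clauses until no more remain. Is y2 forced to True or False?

True

Unit clause (~y6) sets y6 = False.
From (y4 \/ y6) and y6 = False: y4 = True.
(~y4 \/ ~y8): since y4 = True, the clause reduces to (~y8). y8 = False.
From (y1 \/ y8) and y8 = False: y1 = True.
(~y1 \/ y7): since y1 = True, the clause reduces to (y7). y7 = True.
(~y7 \/ y2): since y7 = True, the clause reduces to (y2). y2 = True.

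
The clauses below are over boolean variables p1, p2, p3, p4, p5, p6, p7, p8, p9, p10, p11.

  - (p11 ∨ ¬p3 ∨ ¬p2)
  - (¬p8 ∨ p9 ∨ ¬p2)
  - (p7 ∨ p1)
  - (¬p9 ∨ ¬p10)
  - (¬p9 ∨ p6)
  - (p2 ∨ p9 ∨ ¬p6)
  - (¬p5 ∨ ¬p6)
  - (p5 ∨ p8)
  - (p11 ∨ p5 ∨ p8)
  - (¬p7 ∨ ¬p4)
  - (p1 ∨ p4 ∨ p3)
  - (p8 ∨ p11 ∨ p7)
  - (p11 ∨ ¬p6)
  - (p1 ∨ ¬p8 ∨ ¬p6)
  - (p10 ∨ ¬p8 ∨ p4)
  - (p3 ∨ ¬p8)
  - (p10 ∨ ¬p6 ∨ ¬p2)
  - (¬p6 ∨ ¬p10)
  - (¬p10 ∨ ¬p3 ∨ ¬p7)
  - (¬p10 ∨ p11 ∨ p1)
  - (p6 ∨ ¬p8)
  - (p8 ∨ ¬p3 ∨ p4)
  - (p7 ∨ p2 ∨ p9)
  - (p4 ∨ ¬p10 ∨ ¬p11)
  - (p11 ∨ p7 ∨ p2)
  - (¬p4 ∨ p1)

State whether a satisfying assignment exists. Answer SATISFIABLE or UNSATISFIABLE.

p1 occurs only positively in the remaining clauses — set p1 = True.
Try p2 = False.
Branch on p3: take p3 = False.
  then p8 is forced to False.
  then p5 is forced to True.
  then p6 is forced to False.
  then p9 is forced to False.
  then p7 is forced to True.
  then p4 is forced to False.
The remaining clauses are satisfied by p10 = False, p11 = True.
So p1=True, p2=False, p3=False, p4=False, p5=True, p6=False, p7=True, p8=False, p9=False, p10=False, p11=True is a satisfying assignment.

SATISFIABLE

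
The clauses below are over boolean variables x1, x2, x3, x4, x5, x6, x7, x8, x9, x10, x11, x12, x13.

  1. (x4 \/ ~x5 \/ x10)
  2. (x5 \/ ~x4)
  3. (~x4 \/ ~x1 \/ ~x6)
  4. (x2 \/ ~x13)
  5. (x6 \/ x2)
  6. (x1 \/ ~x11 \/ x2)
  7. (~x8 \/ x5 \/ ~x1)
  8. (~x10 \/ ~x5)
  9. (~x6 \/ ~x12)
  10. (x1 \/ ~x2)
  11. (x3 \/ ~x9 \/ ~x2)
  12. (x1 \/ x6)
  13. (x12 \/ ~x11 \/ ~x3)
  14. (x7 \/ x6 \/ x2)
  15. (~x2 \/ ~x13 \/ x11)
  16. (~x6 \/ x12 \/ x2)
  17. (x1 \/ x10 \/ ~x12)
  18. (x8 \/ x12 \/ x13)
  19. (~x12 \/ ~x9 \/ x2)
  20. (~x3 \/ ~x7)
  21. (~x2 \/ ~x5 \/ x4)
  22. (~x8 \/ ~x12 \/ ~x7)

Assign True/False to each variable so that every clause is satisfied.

x1 = T, x2 = T, x3 = T, x4 = F, x5 = F, x6 = F, x7 = F, x8 = F, x9 = T, x10 = F, x11 = T, x12 = T, x13 = F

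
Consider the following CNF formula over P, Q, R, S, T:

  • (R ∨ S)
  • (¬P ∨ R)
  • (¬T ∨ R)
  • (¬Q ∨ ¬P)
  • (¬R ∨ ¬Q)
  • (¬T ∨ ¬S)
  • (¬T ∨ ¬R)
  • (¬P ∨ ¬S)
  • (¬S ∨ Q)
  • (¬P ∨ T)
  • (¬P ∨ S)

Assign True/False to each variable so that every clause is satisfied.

P = F, Q = T, R = F, S = T, T = F

Check each clause:
  1. (R ∨ S) — S is true.
  2. (¬P ∨ R) — ¬P is true.
  3. (¬T ∨ R) — ¬T is true.
  4. (¬Q ∨ ¬P) — ¬P is true.
  5. (¬Q ∨ ¬R) — ¬R is true.
  6. (¬S ∨ ¬T) — ¬T is true.
  7. (¬R ∨ ¬T) — ¬T is true.
  8. (¬P ∨ ¬S) — ¬P is true.
  9. (Q ∨ ¬S) — Q is true.
  10. (T ∨ ¬P) — ¬P is true.
  11. (S ∨ ¬P) — S is true.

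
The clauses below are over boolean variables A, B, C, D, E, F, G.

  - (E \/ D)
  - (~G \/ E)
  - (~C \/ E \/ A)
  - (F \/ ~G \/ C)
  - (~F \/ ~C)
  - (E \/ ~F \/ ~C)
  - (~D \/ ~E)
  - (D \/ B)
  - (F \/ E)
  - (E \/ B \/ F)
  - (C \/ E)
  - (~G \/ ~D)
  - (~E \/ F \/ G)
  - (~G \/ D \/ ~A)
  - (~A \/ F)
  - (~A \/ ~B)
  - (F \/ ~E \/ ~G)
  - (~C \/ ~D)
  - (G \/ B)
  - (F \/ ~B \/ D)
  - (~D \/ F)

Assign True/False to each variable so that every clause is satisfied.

Try A = False.
For the remaining variables, B = True, C = False, D = False, E = True, F = True, G = True works.

A=F, B=T, C=F, D=F, E=T, F=T, G=T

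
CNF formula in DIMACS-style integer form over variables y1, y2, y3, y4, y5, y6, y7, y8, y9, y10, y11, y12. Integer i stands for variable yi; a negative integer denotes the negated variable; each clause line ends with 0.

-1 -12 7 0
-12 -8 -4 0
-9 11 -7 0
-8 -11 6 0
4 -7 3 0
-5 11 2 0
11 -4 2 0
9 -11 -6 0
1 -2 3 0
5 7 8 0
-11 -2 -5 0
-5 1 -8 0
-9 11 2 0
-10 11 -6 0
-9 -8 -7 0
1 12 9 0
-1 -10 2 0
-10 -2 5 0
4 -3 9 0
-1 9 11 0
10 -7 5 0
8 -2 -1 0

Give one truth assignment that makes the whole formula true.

y1=False  y2=False  y3=True  y4=True  y5=True  y6=False  y7=False  y8=False  y9=True  y10=True  y11=True  y12=False

Check each clause:
  1. (y7 OR NOT y12 OR NOT y1) — NOT y12 is true.
  2. (NOT y8 OR NOT y12 OR NOT y4) — NOT y8 is true.
  3. (NOT y7 OR NOT y9 OR y11) — NOT y7 is true.
  4. (NOT y11 OR NOT y8 OR y6) — NOT y8 is true.
  5. (NOT y7 OR y3 OR y4) — NOT y7 is true.
  6. (y2 OR NOT y5 OR y11) — y11 is true.
  7. (y2 OR NOT y4 OR y11) — y11 is true.
  8. (y9 OR NOT y6 OR NOT y11) — y9 is true.
  9. (y1 OR NOT y2 OR y3) — y3 is true.
  10. (y8 OR y7 OR y5) — y5 is true.
  11. (NOT y5 OR NOT y11 OR NOT y2) — NOT y2 is true.
  12. (y1 OR NOT y8 OR NOT y5) — NOT y8 is true.
  13. (NOT y9 OR y11 OR y2) — y11 is true.
  14. (NOT y6 OR y11 OR NOT y10) — NOT y6 is true.
  15. (NOT y9 OR NOT y8 OR NOT y7) — NOT y8 is true.
  16. (y12 OR y1 OR y9) — y9 is true.
  17. (y2 OR NOT y1 OR NOT y10) — NOT y1 is true.
  18. (NOT y2 OR y5 OR NOT y10) — y5 is true.
  19. (y4 OR NOT y3 OR y9) — y9 is true.
  20. (y11 OR NOT y1 OR y9) — y9 is true.
  21. (y10 OR y5 OR NOT y7) — NOT y7 is true.
  22. (y8 OR NOT y1 OR NOT y2) — NOT y2 is true.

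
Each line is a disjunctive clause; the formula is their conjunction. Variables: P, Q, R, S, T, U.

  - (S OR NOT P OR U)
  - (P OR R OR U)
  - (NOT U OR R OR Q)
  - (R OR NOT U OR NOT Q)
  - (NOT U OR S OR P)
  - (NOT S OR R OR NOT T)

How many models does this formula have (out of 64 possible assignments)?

Split on U, then R.
  U=1, R=1: Q, T free; 3 ways for (P,S) × 2^2 = 12.
  U=1, R=0: a clause becomes empty — 0.
  U=0, R=1: Q, T free; 3 ways for (P,S) × 2^2 = 12.
  U=0, R=0: remaining (P,Q,S,T) ∈ {(1,0,1,0); (1,1,1,0)} — 2.
Total: 12 + 0 + 12 + 2 = 26.

26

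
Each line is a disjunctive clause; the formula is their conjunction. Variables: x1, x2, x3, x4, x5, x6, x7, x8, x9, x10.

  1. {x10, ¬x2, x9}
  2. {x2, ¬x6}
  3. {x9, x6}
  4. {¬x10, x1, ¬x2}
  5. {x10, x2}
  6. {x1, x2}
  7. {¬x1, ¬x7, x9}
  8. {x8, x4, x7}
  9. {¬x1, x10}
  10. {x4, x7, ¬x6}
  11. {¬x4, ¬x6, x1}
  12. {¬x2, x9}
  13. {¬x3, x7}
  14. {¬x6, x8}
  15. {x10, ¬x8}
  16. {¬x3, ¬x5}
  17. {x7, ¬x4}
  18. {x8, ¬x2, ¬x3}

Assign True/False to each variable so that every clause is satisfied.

x1 = True, x2 = True, x3 = False, x4 = False, x5 = True, x6 = False, x7 = True, x8 = False, x9 = True, x10 = True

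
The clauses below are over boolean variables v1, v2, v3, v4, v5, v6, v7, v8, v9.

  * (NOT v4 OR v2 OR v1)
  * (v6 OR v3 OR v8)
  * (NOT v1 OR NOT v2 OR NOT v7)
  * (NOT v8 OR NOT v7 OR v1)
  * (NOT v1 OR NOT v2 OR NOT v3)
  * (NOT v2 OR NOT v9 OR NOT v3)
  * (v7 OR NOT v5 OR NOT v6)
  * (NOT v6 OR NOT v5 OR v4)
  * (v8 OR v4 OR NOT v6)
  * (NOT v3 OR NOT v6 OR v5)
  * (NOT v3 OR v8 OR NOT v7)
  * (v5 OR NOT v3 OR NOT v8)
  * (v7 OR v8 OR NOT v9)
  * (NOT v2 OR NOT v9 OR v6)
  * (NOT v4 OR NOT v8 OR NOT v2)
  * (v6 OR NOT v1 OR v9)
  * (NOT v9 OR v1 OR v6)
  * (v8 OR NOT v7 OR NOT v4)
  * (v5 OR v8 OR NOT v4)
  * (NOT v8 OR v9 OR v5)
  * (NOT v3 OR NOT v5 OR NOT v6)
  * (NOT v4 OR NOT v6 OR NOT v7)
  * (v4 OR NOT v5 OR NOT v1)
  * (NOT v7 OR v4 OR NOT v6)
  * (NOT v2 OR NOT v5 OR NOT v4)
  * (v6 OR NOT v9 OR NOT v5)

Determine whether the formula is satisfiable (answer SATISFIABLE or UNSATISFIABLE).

SATISFIABLE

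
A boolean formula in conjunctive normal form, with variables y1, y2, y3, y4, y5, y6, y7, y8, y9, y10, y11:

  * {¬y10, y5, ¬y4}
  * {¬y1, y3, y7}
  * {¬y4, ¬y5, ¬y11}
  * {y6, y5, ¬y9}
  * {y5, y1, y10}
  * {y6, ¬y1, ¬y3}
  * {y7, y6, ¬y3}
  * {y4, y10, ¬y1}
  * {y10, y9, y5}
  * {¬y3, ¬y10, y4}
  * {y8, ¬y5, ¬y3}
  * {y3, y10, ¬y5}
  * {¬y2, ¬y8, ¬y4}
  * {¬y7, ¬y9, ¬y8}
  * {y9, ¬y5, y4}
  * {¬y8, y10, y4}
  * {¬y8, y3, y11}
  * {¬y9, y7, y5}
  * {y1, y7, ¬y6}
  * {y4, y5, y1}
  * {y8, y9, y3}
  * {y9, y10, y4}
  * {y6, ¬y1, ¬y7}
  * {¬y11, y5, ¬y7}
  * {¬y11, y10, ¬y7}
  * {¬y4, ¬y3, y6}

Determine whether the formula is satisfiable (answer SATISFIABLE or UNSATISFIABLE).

SATISFIABLE

Pure literal: y2 appears only negated; assign y2 = False.
Branch on y1: take y1 = False.
Set y3 = False and propagate.
The remaining clauses are satisfied by y4 = False, y5 = True, y6 = False, y7 = False, y8 = False, y9 = True, y10 = True, y11 = False.
So y1 = 0, y2 = 0, y3 = 0, y4 = 0, y5 = 1, y6 = 0, y7 = 0, y8 = 0, y9 = 1, y10 = 1, y11 = 0 is a satisfying assignment.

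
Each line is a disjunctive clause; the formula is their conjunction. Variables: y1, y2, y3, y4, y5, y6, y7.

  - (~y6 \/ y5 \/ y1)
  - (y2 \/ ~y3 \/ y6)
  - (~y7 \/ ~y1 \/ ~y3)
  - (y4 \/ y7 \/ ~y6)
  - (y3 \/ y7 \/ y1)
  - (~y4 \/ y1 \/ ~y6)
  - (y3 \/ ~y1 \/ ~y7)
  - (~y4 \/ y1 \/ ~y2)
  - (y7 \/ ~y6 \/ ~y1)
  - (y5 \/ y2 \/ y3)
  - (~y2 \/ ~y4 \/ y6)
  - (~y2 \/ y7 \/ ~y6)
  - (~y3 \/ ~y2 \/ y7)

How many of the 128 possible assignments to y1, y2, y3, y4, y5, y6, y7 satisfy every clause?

Case analysis on y1 and y6:
  y1=T, y6=T: a clause becomes empty — 0.
  y1=T, y6=F: remaining (y2,y3,y4,y5,y7) ∈ {(F,F,F,T,F); (F,F,T,T,F); (T,F,F,F,F); (T,F,F,T,F)} — 4.
  y1=F, y6=T: remaining (y2,y3,y4,y5,y7) ∈ {(F,F,F,T,T); (F,T,F,T,T); (T,F,F,T,T); (T,T,F,T,T)} — 4.
  y1=F, y6=F: 6 of the 32 assignments to (y2,y3,y4,y5,y7) work.
Total: 0 + 4 + 4 + 6 = 14.

14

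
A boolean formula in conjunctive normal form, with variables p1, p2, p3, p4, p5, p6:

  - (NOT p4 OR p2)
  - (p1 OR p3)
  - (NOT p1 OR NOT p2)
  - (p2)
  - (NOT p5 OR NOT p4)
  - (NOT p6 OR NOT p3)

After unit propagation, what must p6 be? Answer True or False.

(p2) is a unit clause: p2 = True.
From (NOT p1 OR NOT p2) and p2 = True: p1 = False.
(p3 OR p1): since p1 = False, the clause reduces to (p3). p3 = True.
From (NOT p3 OR NOT p6) and p3 = True: p6 = False.

False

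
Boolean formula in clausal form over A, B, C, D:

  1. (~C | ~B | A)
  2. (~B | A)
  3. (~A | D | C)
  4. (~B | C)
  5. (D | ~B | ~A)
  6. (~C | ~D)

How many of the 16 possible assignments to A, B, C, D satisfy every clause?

Satisfying assignments:
  A=F B=F C=F D=F
  A=F B=F C=F D=T
  A=F B=F C=T D=F
  A=T B=F C=F D=T
  A=T B=F C=T D=F
Count: 5.

5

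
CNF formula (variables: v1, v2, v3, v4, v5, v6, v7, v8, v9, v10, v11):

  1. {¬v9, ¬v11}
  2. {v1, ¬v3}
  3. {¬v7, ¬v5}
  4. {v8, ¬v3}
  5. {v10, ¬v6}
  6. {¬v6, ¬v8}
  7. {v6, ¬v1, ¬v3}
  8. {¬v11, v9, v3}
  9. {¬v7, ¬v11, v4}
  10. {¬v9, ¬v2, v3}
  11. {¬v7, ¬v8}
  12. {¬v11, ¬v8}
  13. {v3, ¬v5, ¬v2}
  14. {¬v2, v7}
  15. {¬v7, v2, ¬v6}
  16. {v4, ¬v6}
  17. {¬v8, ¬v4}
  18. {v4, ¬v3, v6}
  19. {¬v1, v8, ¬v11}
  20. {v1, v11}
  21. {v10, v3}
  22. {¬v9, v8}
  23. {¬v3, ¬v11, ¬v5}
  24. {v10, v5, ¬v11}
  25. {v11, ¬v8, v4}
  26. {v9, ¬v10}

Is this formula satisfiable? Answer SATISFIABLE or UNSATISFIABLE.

UNSATISFIABLE

v3 = True:
  propagation gives v1=True, v8=True, v6=False; an empty clause results — contradiction.
v3 = False:
  propagation gives v10=True, v9=True, v11=False, v2=False; an empty clause results — contradiction.
Every branch closes, so no satisfying assignment exists.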